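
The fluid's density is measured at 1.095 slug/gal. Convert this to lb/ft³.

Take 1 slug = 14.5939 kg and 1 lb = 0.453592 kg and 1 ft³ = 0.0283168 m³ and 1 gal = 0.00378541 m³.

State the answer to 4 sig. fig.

1.095 slug/gal × 14.5939 kg/slug ÷ 0.00378541 m³/gal = 4221.56 kg/m³
4221.56 kg/m³ ÷ 0.453592 kg/lb × 0.0283168 m³/ft³ = 263.543 lb/ft³

263.5 lb/ft³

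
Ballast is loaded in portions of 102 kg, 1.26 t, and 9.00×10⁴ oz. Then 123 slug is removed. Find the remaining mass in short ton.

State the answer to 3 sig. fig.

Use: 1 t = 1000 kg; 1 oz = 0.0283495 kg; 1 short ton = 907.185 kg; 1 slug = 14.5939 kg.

2.34 short ton

102 kg (already kg)
1.26 t × 1000 = 1260 kg
9.00×10⁴ oz × 0.0283495 = 2551.46 kg
123 slug × 14.5939 = 1795.05 kg
Net: 102 + 1260 + 2551.46 − 1795.05 = 2118.41 kg
In short ton: 2118.41 / 907.185 = 2.33515 short ton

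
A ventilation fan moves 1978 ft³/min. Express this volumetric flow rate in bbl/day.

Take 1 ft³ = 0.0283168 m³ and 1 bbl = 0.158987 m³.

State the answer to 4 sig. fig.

1978 ft³/min × 0.0283168 m³/ft³ ÷ 60 s/min = 0.933511 m³/s
0.933511 m³/s ÷ 0.158987 m³/bbl × 86400 s/day = 507308 bbl/day

5.073×10⁵ bbl/day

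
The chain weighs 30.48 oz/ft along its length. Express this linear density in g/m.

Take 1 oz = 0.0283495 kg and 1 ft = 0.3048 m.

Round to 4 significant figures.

2835 g/m

30.48 oz/ft × 0.0283495 kg/oz ÷ 0.3048 m/ft = 2.83495 kg/m
2.83495 kg/m ÷ 0.001 kg/g = 2834.95 g/m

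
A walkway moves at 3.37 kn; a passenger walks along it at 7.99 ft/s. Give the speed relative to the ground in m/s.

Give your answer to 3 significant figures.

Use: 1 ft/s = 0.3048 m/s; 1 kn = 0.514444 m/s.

4.17 m/s

3.37 kn × 0.514444 → 1.73368 m/s
7.99 ft/s × 0.3048 → 2.43535 m/s
Total: 1.73368 + 2.43535 = 4.16903 m/s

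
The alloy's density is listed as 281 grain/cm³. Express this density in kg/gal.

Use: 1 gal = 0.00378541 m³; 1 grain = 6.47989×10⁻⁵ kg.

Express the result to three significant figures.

281 grain/cm³ × 6.47989×10⁻⁵ kg/grain ÷ 10⁻⁶ m³/cm³ = 18208.5 kg/m³
18208.5 kg/m³ × 0.00378541 m³/gal = 68.9266 kg/gal

68.9 kg/gal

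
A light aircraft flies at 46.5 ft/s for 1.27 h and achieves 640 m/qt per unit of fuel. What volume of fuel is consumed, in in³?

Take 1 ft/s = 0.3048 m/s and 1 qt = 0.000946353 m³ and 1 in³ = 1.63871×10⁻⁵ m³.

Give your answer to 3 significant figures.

5850 in³

46.5 ft/s → 14.1732 m/s
1.27 h → 4572 s
d = v × t = 14.1732 × 4572 = 64799.9 m
640 m/qt → 676280 m/m³
V = d / (distance per unit fuel) = 64799.9 / 676280 = 0.0958182 m³
In in³: 0.0958182 / 1.63871×10⁻⁵ = 5847.17 in³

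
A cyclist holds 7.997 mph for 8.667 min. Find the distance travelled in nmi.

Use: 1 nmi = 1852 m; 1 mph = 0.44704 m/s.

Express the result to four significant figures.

7.997 mph × 0.44704 → 3.57498 m/s
8.667 min × 60 → 520.02 s
d = v × t = 3.57498 m/s × 520.02 s = 1859.06 m
1859.06 m ÷ (1852 m/nmi) = 1.00381 nmi

1.004 nmi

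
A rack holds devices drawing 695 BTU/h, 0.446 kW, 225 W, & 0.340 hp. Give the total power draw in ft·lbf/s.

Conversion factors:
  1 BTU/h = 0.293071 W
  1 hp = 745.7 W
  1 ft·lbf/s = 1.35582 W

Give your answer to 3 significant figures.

695 BTU/h × 0.293071 = 203.684 W
0.446 kW × 1000 = 446 W
225 W (already W)
0.340 hp × 745.7 = 253.538 W
Total: 203.684 + 446 + 225 + 253.538 = 1128.22 W
In ft·lbf/s: 1128.22 / 1.35582 = 832.131 ft·lbf/s

832 ft·lbf/s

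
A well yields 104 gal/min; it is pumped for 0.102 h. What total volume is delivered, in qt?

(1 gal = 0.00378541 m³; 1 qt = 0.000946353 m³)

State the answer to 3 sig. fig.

104 gal/min → 0.00656138 m³/s
0.102 h → 367.2 s
V = Q × t = 0.00656138 × 367.2 = 2.40934 m³
In qt: 2.40934 / 0.000946353 = 2545.92 qt

2550 qt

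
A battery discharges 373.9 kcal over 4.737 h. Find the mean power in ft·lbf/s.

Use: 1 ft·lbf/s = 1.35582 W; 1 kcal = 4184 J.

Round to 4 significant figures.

373.9 kcal × 4184 → 1.5644×10⁶ J
4.737 h × 3600 → 17053.2 s
P = E / t = 1.5644×10⁶ J / 17053.2 s = 91.7364 W
91.7364 W ÷ (1.35582 W/ft·lbf/s) = 67.6612 ft·lbf/s

67.66 ft·lbf/s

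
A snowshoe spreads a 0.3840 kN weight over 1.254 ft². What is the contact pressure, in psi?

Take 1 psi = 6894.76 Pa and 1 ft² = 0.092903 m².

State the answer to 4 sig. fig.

0.4781 psi

0.3840 kN × 1000 = 384 N
1.254 ft² × 0.092903 = 0.1165 m²
P = F / A = 384 N / 0.1165 m² = 3296.14 Pa
3296.14 Pa ÷ (6894.76 Pa/psi) = 0.478065 psi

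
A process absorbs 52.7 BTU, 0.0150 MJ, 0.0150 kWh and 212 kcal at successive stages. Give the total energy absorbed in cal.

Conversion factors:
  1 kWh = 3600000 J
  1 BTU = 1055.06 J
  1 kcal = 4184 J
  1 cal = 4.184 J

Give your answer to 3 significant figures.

2.42×10⁵ cal

52.7 BTU × 1055.06 = 55601.7 J
0.0150 MJ × 1000000 = 15000 J
0.0150 kWh × 3600000 = 54000 J
212 kcal × 4184 = 887008 J
Combined: 55601.7 + 15000 + 54000 + 887008 = 1.01161×10⁶ J
In cal: 1.01161×10⁶ / 4.184 = 241781 cal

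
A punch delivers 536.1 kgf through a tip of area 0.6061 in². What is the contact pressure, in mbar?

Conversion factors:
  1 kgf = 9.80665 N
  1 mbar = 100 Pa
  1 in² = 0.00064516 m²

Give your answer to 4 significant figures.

536.1 kgf × 9.80665 = 5257.35 N
0.6061 in² × 0.00064516 = 3.91031×10⁻⁴ m²
P = F / A = 5257.35 N / 3.91031×10⁻⁴ m² = 1.34448×10⁷ Pa
1.34448×10⁷ Pa ÷ (100 Pa/mbar) = 134448 mbar

1.344×10⁵ mbar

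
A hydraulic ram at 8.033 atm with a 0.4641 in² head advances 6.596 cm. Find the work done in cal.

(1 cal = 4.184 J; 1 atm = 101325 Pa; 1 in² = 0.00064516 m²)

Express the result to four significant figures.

3.842 cal

8.033 atm → 813944 Pa
0.4641 in² → 2.99419×10⁻⁴ m²
F = P × A = 813944 × 2.99419×10⁻⁴ = 243.71 N
6.596 cm → 0.06596 m
W = F × d = 243.71 × 0.06596 = 16.0751 J
In cal: 16.0751 / 4.184 = 3.84204 cal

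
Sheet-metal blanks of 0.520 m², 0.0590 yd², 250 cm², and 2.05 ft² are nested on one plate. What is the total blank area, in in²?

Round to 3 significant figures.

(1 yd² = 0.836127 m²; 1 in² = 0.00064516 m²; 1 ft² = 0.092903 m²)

0.520 m² (already m²)
0.0590 yd² × 0.836127 → 0.0493315 m²
250 cm² × 0.0001 → 0.025 m²
2.05 ft² × 0.092903 → 0.190451 m²
Total: 0.52 + 0.0493315 + 0.025 + 0.190451 = 0.784782 m²
In in²: 0.784782 / 0.00064516 = 1216.41 in²

1220 in²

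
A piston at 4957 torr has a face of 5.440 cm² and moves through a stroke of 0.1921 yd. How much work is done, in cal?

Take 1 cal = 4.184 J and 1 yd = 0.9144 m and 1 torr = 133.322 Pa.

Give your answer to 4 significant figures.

15.09 cal

4957 torr → 660877 Pa
5.440 cm² → 5.44×10⁻⁴ m²
F = P × A = 660877 × 5.44×10⁻⁴ = 359.517 N
0.1921 yd → 0.175656 m
W = F × d = 359.517 × 0.175656 = 63.1513 J
In cal: 63.1513 / 4.184 = 15.0935 cal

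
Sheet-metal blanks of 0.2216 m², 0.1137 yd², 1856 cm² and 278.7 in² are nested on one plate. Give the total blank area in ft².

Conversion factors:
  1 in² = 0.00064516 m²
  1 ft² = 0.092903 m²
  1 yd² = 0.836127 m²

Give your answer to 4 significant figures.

0.2216 m² (already m²)
0.1137 yd² × 0.836127 → 0.0950676 m²
1856 cm² × 0.0001 → 0.1856 m²
278.7 in² × 0.00064516 → 0.179806 m²
Combined: 0.2216 + 0.0950676 + 0.1856 + 0.179806 = 0.682074 m²
In ft²: 0.682074 / 0.092903 = 7.34179 ft²

7.342 ft²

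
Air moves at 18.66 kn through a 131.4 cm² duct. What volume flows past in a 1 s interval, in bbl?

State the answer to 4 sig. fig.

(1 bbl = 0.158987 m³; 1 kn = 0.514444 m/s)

18.66 kn × 0.514444 → 9.59953 m/s
131.4 cm² × 0.0001 → 0.01314 m²
V = v × A × t = 9.59953 m/s × 0.01314 m² × 1 s = 0.126138 m³
0.126138 m³ ÷ (0.158987 m³/bbl) = 0.793386 bbl

0.7934 bbl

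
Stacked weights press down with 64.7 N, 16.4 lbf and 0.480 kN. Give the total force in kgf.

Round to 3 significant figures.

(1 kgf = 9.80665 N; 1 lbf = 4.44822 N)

64.7 N (already N)
16.4 lbf × 4.44822 → 72.9508 N
0.480 kN × 1000 → 480 N
Total: 64.7 + 72.9508 + 480 = 617.651 N
In kgf: 617.651 / 9.80665 = 62.9829 kgf

63.0 kgf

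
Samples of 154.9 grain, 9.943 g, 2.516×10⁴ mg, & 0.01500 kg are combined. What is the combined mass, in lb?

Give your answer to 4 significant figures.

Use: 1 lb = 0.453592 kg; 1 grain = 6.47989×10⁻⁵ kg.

154.9 grain × 6.47989×10⁻⁵ = 0.0100373 kg
9.943 g × 0.001 = 0.009943 kg
2.516×10⁴ mg × 10⁻⁶ = 0.02516 kg
0.01500 kg (already kg)
Combined: 0.0100373 + 0.009943 + 0.02516 + 0.015 = 0.0601403 kg
In lb: 0.0601403 / 0.453592 = 0.132587 lb

0.1326 lb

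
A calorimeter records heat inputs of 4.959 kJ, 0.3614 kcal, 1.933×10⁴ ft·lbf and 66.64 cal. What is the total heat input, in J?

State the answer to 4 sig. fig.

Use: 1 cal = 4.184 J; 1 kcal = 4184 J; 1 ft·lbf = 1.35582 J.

4.959 kJ × 1000 → 4959 J
0.3614 kcal × 4184 → 1512.1 J
1.933×10⁴ ft·lbf × 1.35582 → 26208 J
66.64 cal × 4.184 → 278.822 J
Combined: 4959 + 1512.1 + 26208 + 278.822 = 32957.9 J

3.296×10⁴ J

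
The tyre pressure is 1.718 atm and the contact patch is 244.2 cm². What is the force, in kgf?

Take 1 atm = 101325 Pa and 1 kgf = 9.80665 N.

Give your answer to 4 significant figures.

1.718 atm × 101325 → 174076 Pa
244.2 cm² × 0.0001 → 0.02442 m²
F = P × A = 174076 Pa × 0.02442 m² = 4250.94 N
4250.94 N ÷ (9.80665 N/kgf) = 433.475 kgf

433.5 kgf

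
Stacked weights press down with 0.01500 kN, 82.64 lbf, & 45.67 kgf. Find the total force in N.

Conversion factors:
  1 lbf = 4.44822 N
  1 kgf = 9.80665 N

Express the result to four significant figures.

0.01500 kN × 1000 → 15 N
82.64 lbf × 4.44822 → 367.601 N
45.67 kgf × 9.80665 → 447.87 N
Combined: 15 + 367.601 + 447.87 = 830.471 N

830.5 N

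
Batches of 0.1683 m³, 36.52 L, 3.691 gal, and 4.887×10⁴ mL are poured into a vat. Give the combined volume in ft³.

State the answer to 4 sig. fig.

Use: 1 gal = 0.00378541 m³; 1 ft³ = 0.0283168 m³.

0.1683 m³ (already m³)
36.52 L × 0.001 = 0.03652 m³
3.691 gal × 0.00378541 = 0.0139719 m³
4.887×10⁴ mL × 10⁻⁶ = 0.04887 m³
Sum: 0.1683 + 0.03652 + 0.0139719 + 0.04887 = 0.267662 m³
In ft³: 0.267662 / 0.0283168 = 9.45241 ft³

9.452 ft³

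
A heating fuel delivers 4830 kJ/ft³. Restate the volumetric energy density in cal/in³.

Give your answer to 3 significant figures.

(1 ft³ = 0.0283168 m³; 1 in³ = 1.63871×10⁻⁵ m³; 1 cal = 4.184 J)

668 cal/in³

4830 kJ/ft³ × 1000 J/kJ ÷ 0.0283168 m³/ft³ = 1.7057×10⁸ J/m³
1.7057×10⁸ J/m³ ÷ 4.184 J/cal × 1.63871×10⁻⁵ m³/in³ = 668.056 cal/in³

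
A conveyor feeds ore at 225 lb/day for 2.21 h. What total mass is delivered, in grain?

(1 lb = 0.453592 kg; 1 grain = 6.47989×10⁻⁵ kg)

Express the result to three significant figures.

1.45×10⁵ grain

225 lb/day → 0.00118123 kg/s
2.21 h → 7956 s
m = ṁ × t = 0.00118123 × 7956 = 9.39787 kg
In grain: 9.39787 / 6.47989×10⁻⁵ = 145031 grain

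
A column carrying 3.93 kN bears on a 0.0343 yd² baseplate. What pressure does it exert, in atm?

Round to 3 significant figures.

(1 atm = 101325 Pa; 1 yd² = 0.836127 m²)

1.35 atm

3.93 kN × 1000 = 3930 N
0.0343 yd² × 0.836127 = 0.0286792 m²
P = F / A = 3930 N / 0.0286792 m² = 137033 Pa
137033 Pa ÷ (101325 Pa/atm) = 1.35241 atm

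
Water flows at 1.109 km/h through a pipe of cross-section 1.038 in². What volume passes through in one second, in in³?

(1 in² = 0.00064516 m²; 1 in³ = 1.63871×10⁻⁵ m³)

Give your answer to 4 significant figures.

12.59 in³

1.109 km/h × (1/3.6) → 0.308056 m/s
1.038 in² × 0.00064516 → 6.69676×10⁻⁴ m²
V = v × A × t = 0.308056 m/s × 6.69676×10⁻⁴ m² × 1 s = 2.06298×10⁻⁴ m³
2.06298×10⁻⁴ m³ ÷ (1.63871×10⁻⁵ m³/in³) = 12.589 in³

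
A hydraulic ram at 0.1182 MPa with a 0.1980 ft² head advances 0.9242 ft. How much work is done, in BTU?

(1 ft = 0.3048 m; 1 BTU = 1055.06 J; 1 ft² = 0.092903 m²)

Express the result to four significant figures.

0.5805 BTU

0.1182 MPa → 118200 Pa
0.1980 ft² → 0.0183948 m²
F = P × A = 118200 × 0.0183948 = 2174.27 N
0.9242 ft → 0.281696 m
W = F × d = 2174.27 × 0.281696 = 612.483 J
In BTU: 612.483 / 1055.06 = 0.58052 BTU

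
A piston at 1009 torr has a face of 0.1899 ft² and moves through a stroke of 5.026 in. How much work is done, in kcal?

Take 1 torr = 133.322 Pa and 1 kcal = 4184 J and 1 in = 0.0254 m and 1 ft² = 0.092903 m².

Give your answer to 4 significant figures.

1009 torr → 134522 Pa
0.1899 ft² → 0.0176423 m²
F = P × A = 134522 × 0.0176423 = 2373.28 N
5.026 in → 0.12766 m
W = F × d = 2373.28 × 0.12766 = 302.973 J
In kcal: 302.973 / 4184 = 0.0724123 kcal

0.07241 kcal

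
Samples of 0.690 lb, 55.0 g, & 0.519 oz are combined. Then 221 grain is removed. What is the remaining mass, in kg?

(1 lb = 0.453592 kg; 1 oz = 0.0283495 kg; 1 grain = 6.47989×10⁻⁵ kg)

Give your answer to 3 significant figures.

0.690 lb × 0.453592 → 0.312978 kg
55.0 g × 0.001 → 0.055 kg
0.519 oz × 0.0283495 → 0.0147134 kg
221 grain × 6.47989×10⁻⁵ → 0.0143206 kg
Net: 0.312978 + 0.055 + 0.0147134 − 0.0143206 = 0.368371 kg

0.368 kg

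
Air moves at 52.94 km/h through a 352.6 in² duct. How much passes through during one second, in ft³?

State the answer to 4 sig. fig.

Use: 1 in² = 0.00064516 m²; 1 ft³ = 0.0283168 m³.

118.1 ft³

52.94 km/h × (1/3.6) = 14.7056 m/s
352.6 in² × 0.00064516 = 0.227483 m²
V = v × A × t = 14.7056 m/s × 0.227483 m² × 1 s = 3.34527 m³
3.34527 m³ ÷ (0.0283168 m³/ft³) = 118.137 ft³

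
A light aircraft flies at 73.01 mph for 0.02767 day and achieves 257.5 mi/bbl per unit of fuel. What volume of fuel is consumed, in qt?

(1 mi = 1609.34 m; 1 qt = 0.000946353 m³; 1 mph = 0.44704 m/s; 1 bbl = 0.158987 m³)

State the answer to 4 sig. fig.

73.01 mph → 32.6384 m/s
0.02767 day → 2390.69 s
d = v × t = 32.6384 × 2390.69 = 78028.3 m
257.5 mi/bbl → 2.60653×10⁶ m/m³
V = d / (distance per unit fuel) = 78028.3 / 2.60653×10⁶ = 0.0299357 m³
In qt: 0.0299357 / 0.000946353 = 31.6327 qt

31.63 qt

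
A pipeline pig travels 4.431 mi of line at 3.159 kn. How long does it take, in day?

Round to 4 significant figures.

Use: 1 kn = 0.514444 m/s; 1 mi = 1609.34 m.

0.05079 day

4.431 mi × 1609.34 = 7130.99 m
3.159 kn × 0.514444 = 1.62513 m/s
t = d / v = 7130.99 m / 1.62513 m/s = 4387.95 s
4387.95 s ÷ (86400 s/day) = 0.0507865 day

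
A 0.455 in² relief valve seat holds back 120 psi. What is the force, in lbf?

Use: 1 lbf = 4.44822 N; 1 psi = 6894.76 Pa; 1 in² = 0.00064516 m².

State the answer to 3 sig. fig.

54.6 lbf

120 psi × 6894.76 = 827371 Pa
0.455 in² × 0.00064516 = 2.93548×10⁻⁴ m²
F = P × A = 827371 Pa × 2.93548×10⁻⁴ m² = 242.873 N
242.873 N ÷ (4.44822 N/lbf) = 54.6 lbf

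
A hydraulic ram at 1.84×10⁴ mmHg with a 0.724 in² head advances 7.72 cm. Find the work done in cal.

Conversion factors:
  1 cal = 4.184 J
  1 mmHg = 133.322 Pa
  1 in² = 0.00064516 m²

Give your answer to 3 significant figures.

1.84×10⁴ mmHg → 2.45312×10⁶ Pa
0.724 in² → 4.67096×10⁻⁴ m²
F = P × A = 2.45312×10⁶ × 4.67096×10⁻⁴ = 1145.84 N
7.72 cm → 0.0772 m
W = F × d = 1145.84 × 0.0772 = 88.4588 J
In cal: 88.4588 / 4.184 = 21.1422 cal

21.1 cal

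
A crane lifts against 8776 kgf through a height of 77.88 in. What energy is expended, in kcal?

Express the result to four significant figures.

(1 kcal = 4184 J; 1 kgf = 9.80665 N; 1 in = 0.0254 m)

40.69 kcal

8776 kgf × 9.80665 → 86063.2 N
77.88 in × 0.0254 → 1.97815 m
W = F × d = 86063.2 N × 1.97815 m = 170246 J
170246 J ÷ (4184 J/kcal) = 40.6898 kcal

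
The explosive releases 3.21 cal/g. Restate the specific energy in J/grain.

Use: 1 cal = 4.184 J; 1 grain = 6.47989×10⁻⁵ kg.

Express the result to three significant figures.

3.21 cal/g × 4.184 J/cal ÷ 0.001 kg/g = 13430.6 J/kg
13430.6 J/kg × 6.47989×10⁻⁵ kg/grain = 0.870288 J/grain

0.870 J/grain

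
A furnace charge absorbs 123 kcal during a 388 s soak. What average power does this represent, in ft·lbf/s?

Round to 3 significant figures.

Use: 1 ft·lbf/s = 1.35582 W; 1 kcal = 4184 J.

123 kcal × 4184 = 514632 J
P = E / t = 514632 J / 388 s = 1326.37 W
1326.37 W ÷ (1.35582 W/ft·lbf/s) = 978.279 ft·lbf/s

978 ft·lbf/s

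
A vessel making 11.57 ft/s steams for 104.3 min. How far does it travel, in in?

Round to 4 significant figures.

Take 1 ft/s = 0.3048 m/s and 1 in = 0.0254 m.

11.57 ft/s × 0.3048 → 3.52654 m/s
104.3 min × 60 → 6258 s
d = v × t = 3.52654 m/s × 6258 s = 22069.1 m
22069.1 m ÷ (0.0254 m/in) = 868862 in

8.689×10⁵ in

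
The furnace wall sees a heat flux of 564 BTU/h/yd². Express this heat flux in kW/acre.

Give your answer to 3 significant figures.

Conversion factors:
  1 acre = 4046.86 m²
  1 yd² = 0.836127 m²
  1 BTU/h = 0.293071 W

564 BTU/h/yd² × 0.293071 W/BTU/h ÷ 0.836127 m²/yd² = 197.688 W/m²
197.688 W/m² ÷ 1000 W/kW × 4046.86 m²/acre = 800.016 kW/acre

800 kW/acre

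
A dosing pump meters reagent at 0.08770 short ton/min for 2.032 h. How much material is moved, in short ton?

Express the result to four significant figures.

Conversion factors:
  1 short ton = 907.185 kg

0.08770 short ton/min → 1.326 kg/s
2.032 h → 7315.2 s
m = ṁ × t = 1.326 × 7315.2 = 9699.96 kg
In short ton: 9699.96 / 907.185 = 10.6924 short ton

10.69 short ton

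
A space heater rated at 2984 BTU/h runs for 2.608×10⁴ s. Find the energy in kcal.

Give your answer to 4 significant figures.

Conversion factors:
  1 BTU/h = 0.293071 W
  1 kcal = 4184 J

5451 kcal

2984 BTU/h × 0.293071 = 874.524 W
E = P × t = 874.524 W × 26080 s = 2.28076×10⁷ J
2.28076×10⁷ J ÷ (4184 J/kcal) = 5451.15 kcal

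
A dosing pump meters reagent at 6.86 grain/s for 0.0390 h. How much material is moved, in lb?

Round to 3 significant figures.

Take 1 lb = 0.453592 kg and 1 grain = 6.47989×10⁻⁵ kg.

6.86 grain/s → 4.4452×10⁻⁴ kg/s
0.0390 h → 140.4 s
m = ṁ × t = 4.4452×10⁻⁴ × 140.4 = 0.0624106 kg
In lb: 0.0624106 / 0.453592 = 0.137592 lb

0.138 lb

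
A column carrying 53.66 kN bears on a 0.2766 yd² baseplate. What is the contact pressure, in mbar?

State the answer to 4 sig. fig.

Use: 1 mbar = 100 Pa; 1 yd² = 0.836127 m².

2320 mbar

53.66 kN × 1000 → 53660 N
0.2766 yd² × 0.836127 → 0.231273 m²
P = F / A = 53660 N / 0.231273 m² = 232020 Pa
232020 Pa ÷ (100 Pa/mbar) = 2320.2 mbar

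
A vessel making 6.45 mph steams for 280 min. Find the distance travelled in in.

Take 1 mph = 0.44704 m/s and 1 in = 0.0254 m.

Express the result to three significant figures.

1.91×10⁶ in

6.45 mph × 0.44704 = 2.88341 m/s
280 min × 60 = 16800 s
d = v × t = 2.88341 m/s × 16800 s = 48441.3 m
48441.3 m ÷ (0.0254 m/in) = 1.90714×10⁶ in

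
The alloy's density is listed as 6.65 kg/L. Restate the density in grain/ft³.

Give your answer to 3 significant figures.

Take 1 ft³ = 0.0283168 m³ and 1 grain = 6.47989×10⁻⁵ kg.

6.65 kg/L ÷ 0.001 m³/L = 6650 kg/m³
6650 kg/m³ ÷ 6.47989×10⁻⁵ kg/grain × 0.0283168 m³/ft³ = 2.90602×10⁶ grain/ft³

2.91×10⁶ grain/ft³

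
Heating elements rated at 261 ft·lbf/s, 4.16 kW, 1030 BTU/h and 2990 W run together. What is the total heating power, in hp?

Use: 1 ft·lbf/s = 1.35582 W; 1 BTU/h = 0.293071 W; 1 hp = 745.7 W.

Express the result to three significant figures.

261 ft·lbf/s × 1.35582 = 353.869 W
4.16 kW × 1000 = 4160 W
1030 BTU/h × 0.293071 = 301.863 W
2990 W (already W)
Combined: 353.869 + 4160 + 301.863 + 2990 = 7805.73 W
In hp: 7805.73 / 745.7 = 10.4677 hp

10.5 hp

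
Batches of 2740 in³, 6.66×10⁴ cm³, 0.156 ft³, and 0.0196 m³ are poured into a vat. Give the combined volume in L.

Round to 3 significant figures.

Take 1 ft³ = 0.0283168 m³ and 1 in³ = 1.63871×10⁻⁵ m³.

2740 in³ × 1.63871×10⁻⁵ → 0.0449007 m³
6.66×10⁴ cm³ × 10⁻⁶ → 0.0666 m³
0.156 ft³ × 0.0283168 → 0.00441742 m³
0.0196 m³ (already m³)
Combined: 0.0449007 + 0.0666 + 0.00441742 + 0.0196 = 0.135518 m³
In L: 0.135518 / 0.001 = 135.518 L

136 L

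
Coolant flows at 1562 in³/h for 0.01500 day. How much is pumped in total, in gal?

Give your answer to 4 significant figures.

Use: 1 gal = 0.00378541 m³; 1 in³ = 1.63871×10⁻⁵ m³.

2.434 gal

1562 in³/h → 7.11018×10⁻⁶ m³/s
0.01500 day → 1296 s
V = Q × t = 7.11018×10⁻⁶ × 1296 = 0.00921479 m³
In gal: 0.00921479 / 0.00378541 = 2.43429 gal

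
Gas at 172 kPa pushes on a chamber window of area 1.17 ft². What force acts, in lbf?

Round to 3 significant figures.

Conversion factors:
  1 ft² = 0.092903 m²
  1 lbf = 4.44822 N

4200 lbf

172 kPa × 1000 → 172000 Pa
1.17 ft² × 0.092903 → 0.108697 m²
F = P × A = 172000 Pa × 0.108697 m² = 18695.9 N
18695.9 N ÷ (4.44822 N/lbf) = 4203.01 lbf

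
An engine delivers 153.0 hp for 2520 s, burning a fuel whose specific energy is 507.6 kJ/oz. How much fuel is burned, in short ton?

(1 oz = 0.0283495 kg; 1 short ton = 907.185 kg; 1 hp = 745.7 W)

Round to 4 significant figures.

0.01770 short ton

153.0 hp → 114092 W
E = P × t = 114092 × 2520 = 2.87512×10⁸ J
507.6 kJ/oz → 1.79051×10⁷ J/kg
m = E / e_s = 2.87512×10⁸ / 1.79051×10⁷ = 16.0575 kg
In short ton: 16.0575 / 907.185 = 0.0177004 short ton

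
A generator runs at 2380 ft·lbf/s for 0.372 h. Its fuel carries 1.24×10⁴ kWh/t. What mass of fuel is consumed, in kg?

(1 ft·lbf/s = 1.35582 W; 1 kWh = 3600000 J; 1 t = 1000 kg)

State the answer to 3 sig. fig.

2380 ft·lbf/s → 3226.85 W
0.372 h → 1339.2 s
E = P × t = 3226.85 × 1339.2 = 4.3214×10⁶ J
1.24×10⁴ kWh/t → 4.464×10⁷ J/kg
m = E / e_s = 4.3214×10⁶ / 4.464×10⁷ = 0.0968056 kg

0.0968 kg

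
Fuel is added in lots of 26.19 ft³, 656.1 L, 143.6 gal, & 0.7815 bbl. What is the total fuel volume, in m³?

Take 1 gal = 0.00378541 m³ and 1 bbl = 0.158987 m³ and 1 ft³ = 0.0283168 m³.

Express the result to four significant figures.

2.066 m³

26.19 ft³ × 0.0283168 → 0.741617 m³
656.1 L × 0.001 → 0.6561 m³
143.6 gal × 0.00378541 → 0.543585 m³
0.7815 bbl × 0.158987 → 0.124248 m³
Total: 0.741617 + 0.6561 + 0.543585 + 0.124248 = 2.06555 m³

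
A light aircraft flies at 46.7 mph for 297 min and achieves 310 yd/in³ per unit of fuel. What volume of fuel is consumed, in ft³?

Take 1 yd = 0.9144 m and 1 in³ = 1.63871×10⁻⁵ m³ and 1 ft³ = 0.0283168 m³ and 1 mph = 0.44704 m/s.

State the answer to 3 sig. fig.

46.7 mph → 20.8768 m/s
297 min → 17820 s
d = v × t = 20.8768 × 17820 = 372025 m
310 yd/in³ → 1.7298×10⁷ m/m³
V = d / (distance per unit fuel) = 372025 / 1.7298×10⁷ = 0.0215068 m³
In ft³: 0.0215068 / 0.0283168 = 0.759507 ft³

0.760 ft³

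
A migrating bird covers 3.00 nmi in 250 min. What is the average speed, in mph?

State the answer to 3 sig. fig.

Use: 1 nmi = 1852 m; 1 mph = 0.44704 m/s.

0.829 mph

3.00 nmi × 1852 → 5556 m
250 min × 60 → 15000 s
v = d / t = 5556 m / 15000 s = 0.3704 m/s
0.3704 m/s ÷ (0.44704 m/s/mph) = 0.828561 mph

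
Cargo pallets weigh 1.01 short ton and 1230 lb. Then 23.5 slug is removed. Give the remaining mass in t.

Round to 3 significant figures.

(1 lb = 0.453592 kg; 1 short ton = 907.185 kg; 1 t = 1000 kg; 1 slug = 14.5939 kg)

1.01 short ton × 907.185 → 916.257 kg
1230 lb × 0.453592 → 557.918 kg
23.5 slug × 14.5939 → 342.957 kg
Result: 916.257 + 557.918 − 342.957 = 1131.22 kg
In t: 1131.22 / 1000 = 1.13122 t

1.13 t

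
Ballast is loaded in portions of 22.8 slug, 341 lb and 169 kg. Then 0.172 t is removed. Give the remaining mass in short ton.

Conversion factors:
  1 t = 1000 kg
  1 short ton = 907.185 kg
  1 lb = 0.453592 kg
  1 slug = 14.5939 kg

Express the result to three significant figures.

22.8 slug × 14.5939 = 332.741 kg
341 lb × 0.453592 = 154.675 kg
169 kg (already kg)
0.172 t × 1000 = 172 kg
Result: 332.741 + 154.675 + 169 − 172 = 484.416 kg
In short ton: 484.416 / 907.185 = 0.533977 short ton

0.534 short ton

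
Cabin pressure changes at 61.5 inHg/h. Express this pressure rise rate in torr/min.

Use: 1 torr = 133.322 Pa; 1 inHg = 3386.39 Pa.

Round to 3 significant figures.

61.5 inHg/h × 3386.39 Pa/inHg ÷ 3600 s/h = 57.8508 Pa/s
57.8508 Pa/s ÷ 133.322 Pa/torr × 60 s/min = 26.0351 torr/min

26.0 torr/min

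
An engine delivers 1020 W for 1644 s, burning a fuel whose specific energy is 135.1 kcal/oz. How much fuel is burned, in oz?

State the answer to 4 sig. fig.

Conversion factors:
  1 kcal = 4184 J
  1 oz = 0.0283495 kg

E = P × t = 1020 × 1644 = 1.67688×10⁶ J
135.1 kcal/oz → 1.99389×10⁷ J/kg
m = E / e_s = 1.67688×10⁶ / 1.99389×10⁷ = 0.0841009 kg
In oz: 0.0841009 / 0.0283495 = 2.96657 oz

2.967 oz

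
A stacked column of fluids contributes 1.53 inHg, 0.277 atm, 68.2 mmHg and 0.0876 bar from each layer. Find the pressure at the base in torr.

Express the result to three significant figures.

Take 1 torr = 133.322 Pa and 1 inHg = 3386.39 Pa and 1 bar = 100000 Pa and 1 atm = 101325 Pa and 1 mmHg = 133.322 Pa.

1.53 inHg × 3386.39 = 5181.18 Pa
0.277 atm × 101325 = 28067 Pa
68.2 mmHg × 133.322 = 9092.56 Pa
0.0876 bar × 100000 = 8760 Pa
Combined: 5181.18 + 28067 + 9092.56 + 8760 = 51100.7 Pa
In torr: 51100.7 / 133.322 = 383.288 torr

383 torr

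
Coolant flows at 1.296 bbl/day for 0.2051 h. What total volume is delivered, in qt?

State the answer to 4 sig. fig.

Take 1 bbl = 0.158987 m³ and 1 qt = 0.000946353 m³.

1.296 bbl/day → 2.3848×10⁻⁶ m³/s
0.2051 h → 738.36 s
V = Q × t = 2.3848×10⁻⁶ × 738.36 = 0.00176084 m³
In qt: 0.00176084 / 0.000946353 = 1.86066 qt

1.861 qt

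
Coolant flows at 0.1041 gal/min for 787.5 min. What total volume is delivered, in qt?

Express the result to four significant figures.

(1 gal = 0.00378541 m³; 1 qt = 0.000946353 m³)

327.9 qt

0.1041 gal/min → 6.56769×10⁻⁶ m³/s
787.5 min → 47250 s
V = Q × t = 6.56769×10⁻⁶ × 47250 = 0.310323 m³
In qt: 0.310323 / 0.000946353 = 327.915 qt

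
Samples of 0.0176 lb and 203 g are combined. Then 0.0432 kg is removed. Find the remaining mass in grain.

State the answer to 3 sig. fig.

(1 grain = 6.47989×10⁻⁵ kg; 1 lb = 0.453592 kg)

0.0176 lb × 0.453592 = 0.00798322 kg
203 g × 0.001 = 0.203 kg
0.0432 kg (already kg)
Net: 0.00798322 + 0.203 − 0.0432 = 0.167783 kg
In grain: 0.167783 / 6.47989×10⁻⁵ = 2589.29 grain

2590 grain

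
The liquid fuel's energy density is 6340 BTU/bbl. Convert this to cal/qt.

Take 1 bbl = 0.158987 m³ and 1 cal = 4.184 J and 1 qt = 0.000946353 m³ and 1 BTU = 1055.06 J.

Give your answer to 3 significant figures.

9520 cal/qt

6340 BTU/bbl × 1055.06 J/BTU ÷ 0.158987 m³/bbl = 4.20731×10⁷ J/m³
4.20731×10⁷ J/m³ ÷ 4.184 J/cal × 0.000946353 m³/qt = 9516.25 cal/qt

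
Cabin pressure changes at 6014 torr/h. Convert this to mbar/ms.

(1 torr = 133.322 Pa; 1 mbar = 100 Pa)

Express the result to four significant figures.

0.002227 mbar/ms

6014 torr/h × 133.322 Pa/torr ÷ 3600 s/h = 222.722 Pa/s
222.722 Pa/s ÷ 100 Pa/mbar × 0.001 s/ms = 0.00222722 mbar/ms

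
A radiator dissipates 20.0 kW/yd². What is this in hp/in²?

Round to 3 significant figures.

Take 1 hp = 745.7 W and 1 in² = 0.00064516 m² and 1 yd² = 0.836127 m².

20.0 kW/yd² × 1000 W/kW ÷ 0.836127 m²/yd² = 23919.8 W/m²
23919.8 W/m² ÷ 745.7 W/hp × 0.00064516 m²/in² = 0.0206948 hp/in²

0.0207 hp/in²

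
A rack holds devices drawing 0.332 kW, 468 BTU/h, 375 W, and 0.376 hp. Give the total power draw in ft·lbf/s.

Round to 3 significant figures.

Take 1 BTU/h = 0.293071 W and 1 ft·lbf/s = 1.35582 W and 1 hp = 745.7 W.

0.332 kW × 1000 = 332 W
468 BTU/h × 0.293071 = 137.157 W
375 W (already W)
0.376 hp × 745.7 = 280.383 W
Combined: 332 + 137.157 + 375 + 280.383 = 1124.54 W
In ft·lbf/s: 1124.54 / 1.35582 = 829.417 ft·lbf/s

829 ft·lbf/s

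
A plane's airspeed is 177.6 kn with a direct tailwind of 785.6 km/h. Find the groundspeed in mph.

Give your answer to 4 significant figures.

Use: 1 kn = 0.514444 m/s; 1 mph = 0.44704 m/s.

692.5 mph

177.6 kn × 0.514444 = 91.3653 m/s
785.6 km/h × (1/3.6) = 218.222 m/s
Sum: 91.3653 + 218.222 = 309.587 m/s
In mph: 309.587 / 0.44704 = 692.526 mph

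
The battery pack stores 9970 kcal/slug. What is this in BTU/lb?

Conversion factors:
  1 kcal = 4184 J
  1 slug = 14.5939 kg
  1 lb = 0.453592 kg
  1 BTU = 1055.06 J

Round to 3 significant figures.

1230 BTU/lb

9970 kcal/slug × 4184 J/kcal ÷ 14.5939 kg/slug = 2.85835×10⁶ J/kg
2.85835×10⁶ J/kg ÷ 1055.06 J/BTU × 0.453592 kg/lb = 1228.86 BTU/lb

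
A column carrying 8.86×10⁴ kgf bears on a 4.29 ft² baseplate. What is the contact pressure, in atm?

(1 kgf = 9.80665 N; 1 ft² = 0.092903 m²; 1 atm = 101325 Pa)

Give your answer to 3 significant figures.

8.86×10⁴ kgf × 9.80665 → 868869 N
4.29 ft² × 0.092903 → 0.398554 m²
P = F / A = 868869 N / 0.398554 m² = 2.18005×10⁶ Pa
2.18005×10⁶ Pa ÷ (101325 Pa/atm) = 21.5154 atm

21.5 atm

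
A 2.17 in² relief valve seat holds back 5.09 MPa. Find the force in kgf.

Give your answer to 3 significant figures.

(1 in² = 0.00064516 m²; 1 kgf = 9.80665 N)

727 kgf

5.09 MPa × 1000000 → 5.09×10⁶ Pa
2.17 in² × 0.00064516 → 0.0014 m²
F = P × A = 5.09×10⁶ Pa × 0.0014 m² = 7126 N
7126 N ÷ (9.80665 N/kgf) = 726.65 kgf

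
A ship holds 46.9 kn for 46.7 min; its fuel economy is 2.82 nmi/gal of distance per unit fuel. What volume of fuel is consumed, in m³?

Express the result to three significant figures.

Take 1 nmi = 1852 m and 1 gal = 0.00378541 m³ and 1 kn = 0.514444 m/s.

0.0490 m³

46.9 kn → 24.1274 m/s
46.7 min → 2802 s
d = v × t = 24.1274 × 2802 = 67605 m
2.82 nmi/gal → 1.37968×10⁶ m/m³
V = d / (distance per unit fuel) = 67605 / 1.37968×10⁶ = 0.0490005 m³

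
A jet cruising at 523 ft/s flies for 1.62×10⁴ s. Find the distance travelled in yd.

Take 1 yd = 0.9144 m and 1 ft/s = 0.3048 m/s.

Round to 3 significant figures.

2.82×10⁶ yd

523 ft/s × 0.3048 → 159.41 m/s
d = v × t = 159.41 m/s × 16200 s = 2.58244×10⁶ m
2.58244×10⁶ m ÷ (0.9144 m/yd) = 2.82419×10⁶ yd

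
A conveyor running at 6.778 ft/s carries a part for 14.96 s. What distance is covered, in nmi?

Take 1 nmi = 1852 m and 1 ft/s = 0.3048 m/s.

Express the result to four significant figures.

0.01669 nmi

6.778 ft/s × 0.3048 = 2.06593 m/s
d = v × t = 2.06593 m/s × 14.96 s = 30.9063 m
30.9063 m ÷ (1852 m/nmi) = 0.0166881 nmi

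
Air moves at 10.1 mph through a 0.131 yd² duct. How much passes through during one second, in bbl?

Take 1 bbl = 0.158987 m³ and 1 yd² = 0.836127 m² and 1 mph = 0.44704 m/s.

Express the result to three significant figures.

10.1 mph × 0.44704 → 4.5151 m/s
0.131 yd² × 0.836127 → 0.109533 m²
V = v × A × t = 4.5151 m/s × 0.109533 m² × 1 s = 0.494552 m³
0.494552 m³ ÷ (0.158987 m³/bbl) = 3.11064 bbl

3.11 bbl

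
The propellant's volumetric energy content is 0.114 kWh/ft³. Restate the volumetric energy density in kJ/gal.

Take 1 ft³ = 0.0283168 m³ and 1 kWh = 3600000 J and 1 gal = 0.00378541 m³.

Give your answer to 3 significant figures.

0.114 kWh/ft³ × 3600000 J/kWh ÷ 0.0283168 m³/ft³ = 1.44932×10⁷ J/m³
1.44932×10⁷ J/m³ ÷ 1000 J/kJ × 0.00378541 m³/gal = 54.8627 kJ/gal

54.9 kJ/gal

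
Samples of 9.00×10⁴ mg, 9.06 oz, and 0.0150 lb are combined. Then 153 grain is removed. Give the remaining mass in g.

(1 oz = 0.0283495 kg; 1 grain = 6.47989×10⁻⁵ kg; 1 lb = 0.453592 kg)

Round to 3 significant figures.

9.00×10⁴ mg × 10⁻⁶ → 0.09 kg
9.06 oz × 0.0283495 → 0.256846 kg
0.0150 lb × 0.453592 → 0.00680388 kg
153 grain × 6.47989×10⁻⁵ → 0.00991423 kg
Sum: 0.09 + 0.256846 + 0.00680388 − 0.00991423 = 0.343736 kg
In g: 0.343736 / 0.001 = 343.736 g

344 g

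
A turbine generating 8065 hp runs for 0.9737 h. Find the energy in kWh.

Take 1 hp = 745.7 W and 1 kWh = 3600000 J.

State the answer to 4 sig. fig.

8065 hp × 745.7 = 6.01407×10⁶ W
0.9737 h × 3600 = 3505.32 s
E = P × t = 6.01407×10⁶ W × 3505.32 s = 2.10812×10¹⁰ J
2.10812×10¹⁰ J ÷ (3600000 J/kWh) = 5855.89 kWh

5856 kWh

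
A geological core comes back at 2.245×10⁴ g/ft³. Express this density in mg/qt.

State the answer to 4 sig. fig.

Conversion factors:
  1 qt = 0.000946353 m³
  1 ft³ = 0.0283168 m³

2.245×10⁴ g/ft³ × 0.001 kg/g ÷ 0.0283168 m³/ft³ = 792.816 kg/m³
792.816 kg/m³ ÷ 10⁻⁶ kg/mg × 0.000946353 m³/qt = 750284 mg/qt

7.503×10⁵ mg/qt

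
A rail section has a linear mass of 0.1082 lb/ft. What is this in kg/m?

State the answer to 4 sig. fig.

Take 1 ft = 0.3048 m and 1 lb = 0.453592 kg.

0.1082 lb/ft × 0.453592 kg/lb ÷ 0.3048 m/ft = 0.161019 kg/m
0.161019 kg/m  = 0.161019 kg/m

0.1610 kg/m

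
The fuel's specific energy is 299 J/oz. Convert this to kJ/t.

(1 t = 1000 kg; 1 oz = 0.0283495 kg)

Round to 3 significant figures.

299 J/oz ÷ 0.0283495 kg/oz = 10546.9 J/kg
10546.9 J/kg ÷ 1000 J/kJ × 1000 kg/t = 10546.9 kJ/t

1.05×10⁴ kJ/t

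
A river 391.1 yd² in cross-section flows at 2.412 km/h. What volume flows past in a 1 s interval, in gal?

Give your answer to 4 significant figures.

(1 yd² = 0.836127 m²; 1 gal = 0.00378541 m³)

5.788×10⁴ gal

2.412 km/h × (1/3.6) = 0.67 m/s
391.1 yd² × 0.836127 = 327.009 m²
V = v × A × t = 0.67 m/s × 327.009 m² × 1 s = 219.096 m³
219.096 m³ ÷ (0.00378541 m³/gal) = 57879.1 gal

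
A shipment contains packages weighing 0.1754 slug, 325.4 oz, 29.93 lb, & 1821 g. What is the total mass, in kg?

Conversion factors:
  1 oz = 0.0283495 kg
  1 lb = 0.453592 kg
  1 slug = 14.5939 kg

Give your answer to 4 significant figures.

27.18 kg

0.1754 slug × 14.5939 = 2.55977 kg
325.4 oz × 0.0283495 = 9.22493 kg
29.93 lb × 0.453592 = 13.576 kg
1821 g × 0.001 = 1.821 kg
Combined: 2.55977 + 9.22493 + 13.576 + 1.821 = 27.1817 kg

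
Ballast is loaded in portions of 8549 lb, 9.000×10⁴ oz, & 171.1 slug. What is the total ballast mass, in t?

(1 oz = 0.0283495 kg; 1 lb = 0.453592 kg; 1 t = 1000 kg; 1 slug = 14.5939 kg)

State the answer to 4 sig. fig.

8549 lb × 0.453592 = 3877.76 kg
9.000×10⁴ oz × 0.0283495 = 2551.46 kg
171.1 slug × 14.5939 = 2497.02 kg
Sum: 3877.76 + 2551.46 + 2497.02 = 8926.24 kg
In t: 8926.24 / 1000 = 8.92624 t

8.926 t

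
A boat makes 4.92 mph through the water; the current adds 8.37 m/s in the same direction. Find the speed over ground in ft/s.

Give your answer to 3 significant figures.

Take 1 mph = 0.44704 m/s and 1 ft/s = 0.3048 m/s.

34.7 ft/s

4.92 mph × 0.44704 = 2.19944 m/s
8.37 m/s (already m/s)
Total: 2.19944 + 8.37 = 10.5694 m/s
In ft/s: 10.5694 / 0.3048 = 34.6765 ft/s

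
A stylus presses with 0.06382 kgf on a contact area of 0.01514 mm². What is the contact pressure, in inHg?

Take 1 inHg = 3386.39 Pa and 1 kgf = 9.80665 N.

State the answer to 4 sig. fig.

1.221×10⁴ inHg

0.06382 kgf × 9.80665 = 0.62586 N
0.01514 mm² × 10⁻⁶ = 1.514×10⁻⁸ m²
P = F / A = 0.62586 N / 1.514×10⁻⁸ m² = 4.13382×10⁷ Pa
4.13382×10⁷ Pa ÷ (3386.39 Pa/inHg) = 12207.2 inHg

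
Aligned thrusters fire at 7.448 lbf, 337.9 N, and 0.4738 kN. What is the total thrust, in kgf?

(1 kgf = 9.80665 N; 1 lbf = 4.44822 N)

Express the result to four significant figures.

86.15 kgf

7.448 lbf × 4.44822 → 33.1303 N
337.9 N (already N)
0.4738 kN × 1000 → 473.8 N
Combined: 33.1303 + 337.9 + 473.8 = 844.83 N
In kgf: 844.83 / 9.80665 = 86.1487 kgf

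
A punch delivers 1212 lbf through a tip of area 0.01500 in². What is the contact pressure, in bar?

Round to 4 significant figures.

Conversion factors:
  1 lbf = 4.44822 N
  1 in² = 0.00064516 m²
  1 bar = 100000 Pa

1212 lbf × 4.44822 = 5391.24 N
0.01500 in² × 0.00064516 = 9.6774×10⁻⁶ m²
P = F / A = 5391.24 N / 9.6774×10⁻⁶ m² = 5.57096×10⁸ Pa
5.57096×10⁸ Pa ÷ (100000 Pa/bar) = 5570.96 bar

5571 bar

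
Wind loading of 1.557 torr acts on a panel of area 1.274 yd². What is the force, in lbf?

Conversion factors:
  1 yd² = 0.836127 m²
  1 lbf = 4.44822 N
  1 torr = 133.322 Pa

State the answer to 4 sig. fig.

1.557 torr × 133.322 → 207.582 Pa
1.274 yd² × 0.836127 → 1.06523 m²
F = P × A = 207.582 Pa × 1.06523 m² = 221.123 N
221.123 N ÷ (4.44822 N/lbf) = 49.7104 lbf

49.71 lbf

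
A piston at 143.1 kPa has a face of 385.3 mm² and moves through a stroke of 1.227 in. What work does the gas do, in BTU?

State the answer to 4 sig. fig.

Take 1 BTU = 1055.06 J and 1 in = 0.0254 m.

143.1 kPa → 143100 Pa
385.3 mm² → 3.853×10⁻⁴ m²
F = P × A = 143100 × 3.853×10⁻⁴ = 55.1364 N
1.227 in → 0.0311658 m
W = F × d = 55.1364 × 0.0311658 = 1.71837 J
In BTU: 1.71837 / 1055.06 = 0.00162869 BTU

0.001629 BTU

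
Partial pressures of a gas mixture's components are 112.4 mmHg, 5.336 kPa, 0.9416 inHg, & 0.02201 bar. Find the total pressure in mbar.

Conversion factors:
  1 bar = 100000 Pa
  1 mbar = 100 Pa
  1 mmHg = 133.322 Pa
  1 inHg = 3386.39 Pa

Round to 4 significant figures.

112.4 mmHg × 133.322 = 14985.4 Pa
5.336 kPa × 1000 = 5336 Pa
0.9416 inHg × 3386.39 = 3188.62 Pa
0.02201 bar × 100000 = 2201 Pa
Combined: 14985.4 + 5336 + 3188.62 + 2201 = 25711 Pa
In mbar: 25711 / 100 = 257.11 mbar

257.1 mbar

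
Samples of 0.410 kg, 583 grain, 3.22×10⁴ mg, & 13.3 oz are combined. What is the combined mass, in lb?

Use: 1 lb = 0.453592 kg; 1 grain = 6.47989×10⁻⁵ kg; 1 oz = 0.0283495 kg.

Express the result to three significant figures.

0.410 kg (already kg)
583 grain × 6.47989×10⁻⁵ → 0.0377778 kg
3.22×10⁴ mg × 10⁻⁶ → 0.0322 kg
13.3 oz × 0.0283495 → 0.377048 kg
Combined: 0.41 + 0.0377778 + 0.0322 + 0.377048 = 0.857026 kg
In lb: 0.857026 / 0.453592 = 1.88942 lb

1.89 lb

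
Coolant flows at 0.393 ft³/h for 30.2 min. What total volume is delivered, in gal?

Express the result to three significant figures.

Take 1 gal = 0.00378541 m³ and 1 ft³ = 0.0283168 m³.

1.48 gal

0.393 ft³/h → 3.09125×10⁻⁶ m³/s
30.2 min → 1812 s
V = Q × t = 3.09125×10⁻⁶ × 1812 = 0.00560134 m³
In gal: 0.00560134 / 0.00378541 = 1.47972 gal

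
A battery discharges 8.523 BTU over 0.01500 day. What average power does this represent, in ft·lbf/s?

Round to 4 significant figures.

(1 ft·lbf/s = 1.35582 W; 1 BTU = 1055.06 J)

5.118 ft·lbf/s

8.523 BTU × 1055.06 = 8992.28 J
0.01500 day × 86400 = 1296 s
P = E / t = 8992.28 J / 1296 s = 6.93849 W
6.93849 W ÷ (1.35582 W/ft·lbf/s) = 5.11756 ft·lbf/s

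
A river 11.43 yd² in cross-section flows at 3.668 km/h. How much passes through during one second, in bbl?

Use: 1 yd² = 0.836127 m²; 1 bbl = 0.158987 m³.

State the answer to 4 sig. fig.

61.25 bbl

3.668 km/h × (1/3.6) = 1.01889 m/s
11.43 yd² × 0.836127 = 9.55693 m²
V = v × A × t = 1.01889 m/s × 9.55693 m² × 1 s = 9.73746 m³
9.73746 m³ ÷ (0.158987 m³/bbl) = 61.2469 bbl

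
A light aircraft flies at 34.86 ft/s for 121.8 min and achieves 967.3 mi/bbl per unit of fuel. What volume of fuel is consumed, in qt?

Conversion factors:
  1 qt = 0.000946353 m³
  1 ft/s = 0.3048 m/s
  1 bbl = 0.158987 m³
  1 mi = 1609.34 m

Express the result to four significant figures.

34.86 ft/s → 10.6253 m/s
121.8 min → 7308 s
d = v × t = 10.6253 × 7308 = 77649.7 m
967.3 mi/bbl → 9.79146×10⁶ m/m³
V = d / (distance per unit fuel) = 77649.7 / 9.79146×10⁶ = 0.00793035 m³
In qt: 0.00793035 / 0.000946353 = 8.37991 qt

8.380 qt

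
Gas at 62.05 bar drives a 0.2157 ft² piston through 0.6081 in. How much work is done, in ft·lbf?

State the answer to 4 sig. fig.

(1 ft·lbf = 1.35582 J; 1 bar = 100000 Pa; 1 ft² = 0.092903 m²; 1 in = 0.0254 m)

62.05 bar → 6.205×10⁶ Pa
0.2157 ft² → 0.0200392 m²
F = P × A = 6.205×10⁶ × 0.0200392 = 124343 N
0.6081 in → 0.0154457 m
W = F × d = 124343 × 0.0154457 = 1920.56 J
In ft·lbf: 1920.56 / 1.35582 = 1416.53 ft·lbf

1417 ft·lbf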